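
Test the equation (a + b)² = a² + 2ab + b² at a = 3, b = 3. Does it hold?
Holds

Substituting a = 3, b = 3:

LHS = (3 + 3)² = 36
RHS = 3² + 2·3·3 + 3² = 36

LHS = RHS, so the equation holds at this point.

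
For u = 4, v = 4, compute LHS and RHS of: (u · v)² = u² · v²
LHS = (4 · 4)² = 256
RHS = 4² · 4² = 256

LHS = RHS: the two sides agree.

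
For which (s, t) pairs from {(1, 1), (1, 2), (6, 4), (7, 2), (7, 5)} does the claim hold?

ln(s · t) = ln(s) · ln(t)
Testing each pair:
(1, 1): LHS = 0, RHS = 0 → holds
(1, 2): LHS = ln(2) ≈ 0.6931, RHS = 0 → fails
(6, 4): LHS = ln(24) ≈ 3.178, RHS = ln(4)·ln(6) ≈ 2.484 → fails
(7, 2): LHS = ln(14) ≈ 2.639, RHS = ln(2)·ln(7) ≈ 1.349 → fails
(7, 5): LHS = ln(35) ≈ 3.555, RHS = ln(5)·ln(7) ≈ 3.132 → fails

1 of 5 pairs satisfies the claim.

Answer: (1, 1)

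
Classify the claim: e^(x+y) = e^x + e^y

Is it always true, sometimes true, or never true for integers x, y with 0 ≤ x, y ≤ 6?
Never true

The claim fails for every pair in the range. For instance at (x, y) = (2, 3): LHS = e^5 ≈ 148.4, RHS = e^2 + e^3 ≈ 27.47.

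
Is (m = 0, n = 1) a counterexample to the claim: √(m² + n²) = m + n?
No

Substituting m = 0, n = 1:
LHS = √(0² + 1²) = 1
RHS = 0 + 1 = 1

The sides agree, so this pair does not disprove the claim.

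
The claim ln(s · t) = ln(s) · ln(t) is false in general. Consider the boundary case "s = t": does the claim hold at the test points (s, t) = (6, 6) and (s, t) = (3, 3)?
At (6, 6): LHS = ln(36) ≈ 3.584 ≠ RHS = ln(6)² ≈ 3.21
At (3, 3): LHS = ln(9) ≈ 2.197 ≠ RHS = ln(3)² ≈ 1.207

Answer: No, fails at both test points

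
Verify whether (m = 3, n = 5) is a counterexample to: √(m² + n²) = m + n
Substituting m = 3, n = 5:
LHS = √(3² + 5²) = √(34) ≈ 5.831
RHS = 3 + 5 = 8

Since LHS ≠ RHS, this pair disproves the claim.

Answer: Yes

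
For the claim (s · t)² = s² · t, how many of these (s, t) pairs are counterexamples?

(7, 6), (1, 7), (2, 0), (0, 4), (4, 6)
Testing each pair:
(7, 6): LHS = 1764, RHS = 294 → counterexample
(1, 7): LHS = 49, RHS = 7 → counterexample
(2, 0): LHS = 0, RHS = 0 → satisfies claim
(0, 4): LHS = 0, RHS = 0 → satisfies claim
(4, 6): LHS = 576, RHS = 96 → counterexample

That makes 3 counterexamples.

Answer: 3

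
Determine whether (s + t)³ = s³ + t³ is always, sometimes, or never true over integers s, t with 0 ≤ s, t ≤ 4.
It holds at (s, t) = (0, 2) (both sides equal 8), but fails at (s, t) = (3, 4) (LHS = 343, RHS = 91).

Answer: Sometimes true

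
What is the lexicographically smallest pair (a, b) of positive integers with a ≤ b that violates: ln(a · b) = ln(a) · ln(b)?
(a, b) = (1, 2)

Substituting (1, 2) into the claim:
LHS = ln(1 · 2) = ln(2) ≈ 0.6931
RHS = ln(1) · ln(2) = 0

Since LHS ≠ RHS, this pair disproves the claim, and no lexicographically smaller pair (a ≤ b, positive integers) does.

For instance (8, 8) is also a counterexample (LHS = ln(64) ≈ 4.159, RHS = ln(8)² ≈ 4.324), but it's lexicographically larger.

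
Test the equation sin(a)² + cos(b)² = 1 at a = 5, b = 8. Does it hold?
Substituting a = 5, b = 8:

LHS = sin(5)² + cos(8)² ≈ 0.9407
RHS = 1

LHS ≠ RHS, so the equation does not hold at this point.

Answer: Fails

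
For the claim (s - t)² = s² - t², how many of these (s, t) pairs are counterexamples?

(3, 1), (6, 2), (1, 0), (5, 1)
Testing each pair:
(3, 1): LHS = 4, RHS = 8 → counterexample
(6, 2): LHS = 16, RHS = 32 → counterexample
(1, 0): LHS = 1, RHS = 1 → satisfies claim
(5, 1): LHS = 16, RHS = 24 → counterexample

That makes 3 counterexamples.

Answer: 3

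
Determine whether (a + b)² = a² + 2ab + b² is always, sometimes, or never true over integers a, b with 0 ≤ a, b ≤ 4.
Always true

The identity holds for every pair in the range. For instance at (a, b) = (3, 2): both sides equal 25.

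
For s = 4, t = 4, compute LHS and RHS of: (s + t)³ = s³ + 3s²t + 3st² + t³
LHS = (4 + 4)³ = 512
RHS = 4³ + 3·4²·4 + 3·4·4² + 4³ = 512

LHS = RHS: the two sides agree.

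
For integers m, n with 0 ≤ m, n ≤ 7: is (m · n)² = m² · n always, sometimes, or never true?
It holds at (m, n) = (7, 0) (both sides equal 0), but fails at (m, n) = (6, 7) (LHS = 1764, RHS = 252).

Answer: Sometimes true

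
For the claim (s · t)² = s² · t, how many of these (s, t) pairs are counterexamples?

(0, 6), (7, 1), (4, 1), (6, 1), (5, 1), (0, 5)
0

Testing each pair:
(0, 6): LHS = 0, RHS = 0 → satisfies claim
(7, 1): LHS = 49, RHS = 49 → satisfies claim
(4, 1): LHS = 16, RHS = 16 → satisfies claim
(6, 1): LHS = 36, RHS = 36 → satisfies claim
(5, 1): LHS = 25, RHS = 25 → satisfies claim
(0, 5): LHS = 0, RHS = 0 → satisfies claim

That makes 0 counterexamples.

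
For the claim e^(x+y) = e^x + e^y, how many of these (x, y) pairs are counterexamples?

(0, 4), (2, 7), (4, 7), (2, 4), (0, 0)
Testing each pair:
(0, 4): LHS = e^4 ≈ 54.6, RHS = 1 + e^4 ≈ 55.6 → counterexample
(2, 7): LHS = e^9 ≈ 8103, RHS = e^2 + e^7 ≈ 1104 → counterexample
(4, 7): LHS = e^11 ≈ 59874.1, RHS = e^4 + e^7 ≈ 1151 → counterexample
(2, 4): LHS = e^6 ≈ 403.4, RHS = e^2 + e^4 ≈ 61.99 → counterexample
(0, 0): LHS = 1, RHS = 2 → counterexample

That makes 5 counterexamples.

Answer: 5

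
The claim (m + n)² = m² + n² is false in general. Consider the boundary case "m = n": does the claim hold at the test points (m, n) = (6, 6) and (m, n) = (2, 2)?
No, fails at both test points

At (6, 6): LHS = 144 ≠ RHS = 72
At (2, 2): LHS = 16 ≠ RHS = 8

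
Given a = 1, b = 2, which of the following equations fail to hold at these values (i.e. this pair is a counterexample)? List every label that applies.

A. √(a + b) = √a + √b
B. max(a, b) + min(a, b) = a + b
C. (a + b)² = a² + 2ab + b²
Evaluating each claim at the given values:
A. LHS = √(3) ≈ 1.732, RHS = 1 + √(2) ≈ 2.414 → fails here (LHS ≠ RHS)
B. LHS = 3, RHS = 3 → holds here (LHS = RHS)
C. LHS = 9, RHS = 9 → holds here (LHS = RHS)

Answer: A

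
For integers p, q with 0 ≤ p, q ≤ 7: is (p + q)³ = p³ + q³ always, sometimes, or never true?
Sometimes true

It holds at (p, q) = (0, 0) (both sides equal 0), but fails at (p, q) = (2, 6) (LHS = 512, RHS = 224).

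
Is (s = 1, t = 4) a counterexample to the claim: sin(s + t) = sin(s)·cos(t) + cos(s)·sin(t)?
Substituting s = 1, t = 4:
LHS = sin(1 + 4) = sin(5) ≈ -0.9589
RHS = sin(1)·cos(4) + cos(1)·sin(4) = sin(1)·cos(4) + sin(4)·cos(1) ≈ -0.9589

The sides agree, so this pair does not disprove the claim.

Answer: No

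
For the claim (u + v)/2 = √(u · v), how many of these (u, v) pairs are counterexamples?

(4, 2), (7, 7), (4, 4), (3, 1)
2

Testing each pair:
(4, 2): LHS = 3, RHS = 2·√(2) ≈ 2.828 → counterexample
(7, 7): LHS = 7, RHS = 7 → satisfies claim
(4, 4): LHS = 4, RHS = 4 → satisfies claim
(3, 1): LHS = 2, RHS = √(3) ≈ 1.732 → counterexample

That makes 2 counterexamples.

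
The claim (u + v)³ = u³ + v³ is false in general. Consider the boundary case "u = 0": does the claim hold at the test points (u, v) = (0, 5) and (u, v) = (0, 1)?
At (0, 5): LHS = 125, RHS = 125 → equal
At (0, 1): LHS = 1, RHS = 1 → equal

So the claim does hold at both of these boundary points, even though it is not an identity.

Answer: Yes, holds at both test points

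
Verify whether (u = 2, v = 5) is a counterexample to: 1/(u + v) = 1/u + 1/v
Substituting u = 2, v = 5:
LHS = 1/(2 + 5) = 1/7
RHS = 1/2 + 1/5 = 7/10

Since LHS ≠ RHS, this pair disproves the claim.

Answer: Yes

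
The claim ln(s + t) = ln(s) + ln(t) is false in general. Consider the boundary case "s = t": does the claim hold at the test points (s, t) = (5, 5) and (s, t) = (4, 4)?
At (5, 5): LHS = ln(10) ≈ 2.303 ≠ RHS = 2·ln(5) ≈ 3.219
At (4, 4): LHS = ln(8) ≈ 2.079 ≠ RHS = 2·ln(4) ≈ 2.773

Answer: No, fails at both test points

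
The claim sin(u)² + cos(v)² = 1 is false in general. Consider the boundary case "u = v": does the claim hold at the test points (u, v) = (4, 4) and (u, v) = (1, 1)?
At (4, 4): LHS = cos(4)² + sin(4)² = 1, RHS = 1 → equal
At (1, 1): LHS = cos(1)² + sin(1)² = 1, RHS = 1 → equal

So the claim does hold at both of these boundary points, even though it is not an identity.

Answer: Yes, holds at both test points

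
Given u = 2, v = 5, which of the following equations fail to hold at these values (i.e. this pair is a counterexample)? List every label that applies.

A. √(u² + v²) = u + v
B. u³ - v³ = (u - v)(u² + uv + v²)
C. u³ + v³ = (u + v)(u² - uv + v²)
Evaluating each claim at the given values:
A. LHS = √(29) ≈ 5.385, RHS = 7 → fails here (LHS ≠ RHS)
B. LHS = -117, RHS = -117 → holds here (LHS = RHS)
C. LHS = 133, RHS = 133 → holds here (LHS = RHS)

Answer: A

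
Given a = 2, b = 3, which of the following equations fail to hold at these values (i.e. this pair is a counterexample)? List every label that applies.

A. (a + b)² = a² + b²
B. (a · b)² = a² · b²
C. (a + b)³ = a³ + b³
A, C

Evaluating each claim at the given values:
A. LHS = 25, RHS = 13 → fails here (LHS ≠ RHS)
B. LHS = 36, RHS = 36 → holds here (LHS = RHS)
C. LHS = 125, RHS = 35 → fails here (LHS ≠ RHS)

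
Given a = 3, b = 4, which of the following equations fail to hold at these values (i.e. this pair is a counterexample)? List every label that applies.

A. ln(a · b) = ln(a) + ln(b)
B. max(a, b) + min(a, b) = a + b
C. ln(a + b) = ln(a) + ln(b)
C

Evaluating each claim at the given values:
A. LHS = ln(12) ≈ 2.485, RHS = ln(3) + ln(4) ≈ 2.485 → holds here (LHS = RHS)
B. LHS = 7, RHS = 7 → holds here (LHS = RHS)
C. LHS = ln(7) ≈ 1.946, RHS = ln(3) + ln(4) ≈ 2.485 → fails here (LHS ≠ RHS)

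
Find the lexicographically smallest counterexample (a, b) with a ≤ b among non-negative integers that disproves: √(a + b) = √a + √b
(a, b) = (1, 1)

At (0, 5): both sides equal √(5) ≈ 2.236, so it holds there.

Substituting (1, 1) into the claim:
LHS = √(1 + 1) = √(2) ≈ 1.414
RHS = √1 + √1 = 2

Since LHS ≠ RHS, this pair disproves the claim, and no lexicographically smaller pair (a ≤ b, non-negative integers) does.

For instance (2, 2) is also a counterexample (LHS = 2, RHS = 2·√(2) ≈ 2.828), but it's lexicographically larger.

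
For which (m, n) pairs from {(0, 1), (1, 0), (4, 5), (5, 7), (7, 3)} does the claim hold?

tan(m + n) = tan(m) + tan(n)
(0, 1), (1, 0)

Testing each pair:
(0, 1): LHS = tan(1) ≈ 1.557, RHS = tan(1) ≈ 1.557 → holds
(1, 0): LHS = tan(1) ≈ 1.557, RHS = tan(1) ≈ 1.557 → holds
(4, 5): LHS = tan(9) ≈ -0.4523, RHS = tan(5) + tan(4) ≈ -2.223 → fails
(5, 7): LHS = tan(12) ≈ -0.6359, RHS = tan(5) + tan(7) ≈ -2.509 → fails
(7, 3): LHS = tan(10) ≈ 0.6484, RHS = tan(3) + tan(7) ≈ 0.7289 → fails

2 of 5 pairs satisfy the claim.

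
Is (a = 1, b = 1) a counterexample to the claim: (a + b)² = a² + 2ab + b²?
No

Substituting a = 1, b = 1:
LHS = (1 + 1)² = 4
RHS = 1² + 2·1·1 + 1² = 4

The sides agree, so this pair does not disprove the claim.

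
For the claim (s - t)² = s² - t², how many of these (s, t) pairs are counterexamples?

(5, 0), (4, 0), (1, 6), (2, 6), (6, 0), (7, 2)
Testing each pair:
(5, 0): LHS = 25, RHS = 25 → satisfies claim
(4, 0): LHS = 16, RHS = 16 → satisfies claim
(1, 6): LHS = 25, RHS = -35 → counterexample
(2, 6): LHS = 16, RHS = -32 → counterexample
(6, 0): LHS = 36, RHS = 36 → satisfies claim
(7, 2): LHS = 25, RHS = 45 → counterexample

That makes 3 counterexamples.

Answer: 3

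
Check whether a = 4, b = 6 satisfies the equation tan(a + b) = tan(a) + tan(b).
Fails

Substituting a = 4, b = 6:

LHS = tan(4 + 6) = tan(10) ≈ 0.6484
RHS = tan(4) + tan(6) ≈ 0.8668

LHS ≠ RHS, so the equation does not hold at this point.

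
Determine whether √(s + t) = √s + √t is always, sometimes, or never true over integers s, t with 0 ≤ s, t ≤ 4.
Sometimes true

It holds at (s, t) = (0, 0) (both sides equal 0), but fails at (s, t) = (3, 2) (LHS = √(5) ≈ 2.236, RHS = √(2) + √(3) ≈ 3.146).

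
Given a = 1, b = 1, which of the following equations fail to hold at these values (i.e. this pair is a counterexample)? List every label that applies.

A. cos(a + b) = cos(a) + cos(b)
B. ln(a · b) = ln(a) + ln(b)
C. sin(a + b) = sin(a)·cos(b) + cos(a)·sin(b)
Evaluating each claim at the given values:
A. LHS = cos(2) ≈ -0.4161, RHS = 2·cos(1) ≈ 1.081 → fails here (LHS ≠ RHS)
B. LHS = 0, RHS = 0 → holds here (LHS = RHS)
C. LHS = sin(2) ≈ 0.9093, RHS = 2·sin(1)·cos(1) ≈ 0.9093 → holds here (LHS = RHS)

Answer: A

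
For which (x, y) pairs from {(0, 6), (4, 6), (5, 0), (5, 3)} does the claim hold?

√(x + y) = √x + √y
Testing each pair:
(0, 6): LHS = √(6) ≈ 2.449, RHS = √(6) ≈ 2.449 → holds
(4, 6): LHS = √(10) ≈ 3.162, RHS = 2 + √(6) ≈ 4.449 → fails
(5, 0): LHS = √(5) ≈ 2.236, RHS = √(5) ≈ 2.236 → holds
(5, 3): LHS = 2·√(2) ≈ 2.828, RHS = √(3) + √(5) ≈ 3.968 → fails

2 of 4 pairs satisfy the claim.

Answer: (0, 6), (5, 0)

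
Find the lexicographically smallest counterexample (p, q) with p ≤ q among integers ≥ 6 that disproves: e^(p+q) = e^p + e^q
(p, q) = (6, 6)

Substituting (6, 6) into the claim:
LHS = e^(6+6) = e^12 ≈ 162754.8
RHS = e^6 + e^6 = 2·e^6 ≈ 806.9

Since LHS ≠ RHS, this pair disproves the claim, and no lexicographically smaller pair (p ≤ q, integers ≥ 6) does.

For instance (11, 13) is also a counterexample (LHS = e^24 ≈ 26489122129.8, RHS = e^11 + e^13 ≈ 502287.5), but it's lexicographically larger.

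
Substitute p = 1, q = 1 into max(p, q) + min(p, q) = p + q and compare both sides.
LHS = max(1, 1) + min(1, 1) = 2
RHS = 1 + 1 = 2

LHS = RHS: the two sides agree.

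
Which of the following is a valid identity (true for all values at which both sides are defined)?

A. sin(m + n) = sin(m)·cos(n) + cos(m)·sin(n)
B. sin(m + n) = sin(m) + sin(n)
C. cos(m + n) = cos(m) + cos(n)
A: holds — e.g. at (3, 5), both sides equal sin(8) ≈ 0.9894.
B: fails at (2, 4) — LHS = sin(6) ≈ -0.2794, RHS = sin(4) + sin(2) ≈ 0.1525.
C: fails at (2, 4) — LHS = cos(6) ≈ 0.9602, RHS = cos(4) + cos(2) ≈ -1.07.

Answer: A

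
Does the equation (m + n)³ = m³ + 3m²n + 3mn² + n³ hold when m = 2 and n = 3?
Substituting m = 2, n = 3:

LHS = (2 + 3)³ = 125
RHS = 2³ + 3·2²·3 + 3·2·3² + 3³ = 125

LHS = RHS, so the equation holds at this point.

Answer: Holds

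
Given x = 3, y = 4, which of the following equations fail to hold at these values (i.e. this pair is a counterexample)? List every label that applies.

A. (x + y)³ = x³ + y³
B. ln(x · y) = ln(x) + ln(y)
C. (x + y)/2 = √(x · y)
A, C

Evaluating each claim at the given values:
A. LHS = 343, RHS = 91 → fails here (LHS ≠ RHS)
B. LHS = ln(12) ≈ 2.485, RHS = ln(3) + ln(4) ≈ 2.485 → holds here (LHS = RHS)
C. LHS = 7/2, RHS = 2·√(3) ≈ 3.464 → fails here (LHS ≠ RHS)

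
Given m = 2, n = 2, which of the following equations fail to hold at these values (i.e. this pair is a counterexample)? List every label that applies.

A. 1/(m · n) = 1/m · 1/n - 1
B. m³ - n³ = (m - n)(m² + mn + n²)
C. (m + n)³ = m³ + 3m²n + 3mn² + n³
Evaluating each claim at the given values:
A. LHS = 1/4, RHS = -3/4 → fails here (LHS ≠ RHS)
B. LHS = 0, RHS = 0 → holds here (LHS = RHS)
C. LHS = 64, RHS = 64 → holds here (LHS = RHS)

Answer: A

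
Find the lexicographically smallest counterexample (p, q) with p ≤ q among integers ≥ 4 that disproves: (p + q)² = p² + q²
(p, q) = (4, 4)

Substituting (4, 4) into the claim:
LHS = (4 + 4)² = 64
RHS = 4² + 4² = 32

Since LHS ≠ RHS, this pair disproves the claim, and no lexicographically smaller pair (p ≤ q, integers ≥ 4) does.

For instance (4, 10) is also a counterexample (LHS = 196, RHS = 116), but it's lexicographically larger.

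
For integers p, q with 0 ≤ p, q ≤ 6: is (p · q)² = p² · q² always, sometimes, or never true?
Always true

The identity holds for every pair in the range. For instance at (p, q) = (0, 0): both sides equal 0.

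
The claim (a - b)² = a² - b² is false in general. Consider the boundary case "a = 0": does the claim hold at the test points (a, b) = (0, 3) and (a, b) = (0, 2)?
At (0, 3): LHS = 9 ≠ RHS = -9
At (0, 2): LHS = 4 ≠ RHS = -4

Answer: No, fails at both test points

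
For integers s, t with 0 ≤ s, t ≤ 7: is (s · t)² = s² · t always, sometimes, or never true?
Sometimes true

It holds at (s, t) = (0, 7) (both sides equal 0), but fails at (s, t) = (2, 6) (LHS = 144, RHS = 24).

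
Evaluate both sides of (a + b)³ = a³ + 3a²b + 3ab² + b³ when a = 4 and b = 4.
LHS = (4 + 4)³ = 512
RHS = 4³ + 3·4²·4 + 3·4·4² + 4³ = 512

LHS = RHS: the two sides agree.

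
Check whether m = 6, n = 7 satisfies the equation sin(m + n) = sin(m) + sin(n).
Fails

Substituting m = 6, n = 7:

LHS = sin(6 + 7) = sin(13) ≈ 0.4202
RHS = sin(6) + sin(7) ≈ 0.3776

LHS ≠ RHS, so the equation does not hold at this point.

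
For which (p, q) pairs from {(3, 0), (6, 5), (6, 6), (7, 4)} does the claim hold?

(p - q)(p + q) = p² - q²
All pairs

Testing each pair:
(3, 0): LHS = 9, RHS = 9 → holds
(6, 5): LHS = 11, RHS = 11 → holds
(6, 6): LHS = 0, RHS = 0 → holds
(7, 4): LHS = 33, RHS = 33 → holds

Every pair satisfies the claim.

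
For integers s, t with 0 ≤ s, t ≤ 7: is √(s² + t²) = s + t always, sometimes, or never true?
Sometimes true

It holds at (s, t) = (0, 4) (both sides equal 4), but fails at (s, t) = (6, 6) (LHS = 6·√(2) ≈ 8.485, RHS = 12).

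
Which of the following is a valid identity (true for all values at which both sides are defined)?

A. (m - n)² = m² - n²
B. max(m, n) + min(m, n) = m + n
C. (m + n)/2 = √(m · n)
B

A: fails at (3, 4) — LHS = 1, RHS = -7.
B: holds — e.g. at (3, 7), both sides equal 10.
C: fails at (2, 3) — LHS = 5/2, RHS = √(6) ≈ 2.449.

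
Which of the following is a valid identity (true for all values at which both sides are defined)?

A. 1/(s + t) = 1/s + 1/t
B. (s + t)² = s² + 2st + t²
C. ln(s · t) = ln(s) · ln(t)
B

A: fails at (3, 7) — LHS = 1/10, RHS = 10/21.
B: holds — e.g. at (4, 6), both sides equal 100.
C: fails at (2, 4) — LHS = ln(8) ≈ 2.079, RHS = ln(2)·ln(4) ≈ 0.9609.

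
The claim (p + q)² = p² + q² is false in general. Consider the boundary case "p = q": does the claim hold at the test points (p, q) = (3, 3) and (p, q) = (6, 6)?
No, fails at both test points

At (3, 3): LHS = 36 ≠ RHS = 18
At (6, 6): LHS = 144 ≠ RHS = 72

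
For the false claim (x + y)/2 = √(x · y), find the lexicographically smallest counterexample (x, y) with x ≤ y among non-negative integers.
(x, y) = (0, 1)

At (0, 0): both sides equal 0, so it holds there.

Substituting (0, 1) into the claim:
LHS = (0 + 1)/2 = 1/2
RHS = √(0 · 1) = 0

Since LHS ≠ RHS, this pair disproves the claim, and no lexicographically smaller pair (x ≤ y, non-negative integers) does.

For instance (2, 6) is also a counterexample (LHS = 4, RHS = 2·√(3) ≈ 3.464), but it's lexicographically larger.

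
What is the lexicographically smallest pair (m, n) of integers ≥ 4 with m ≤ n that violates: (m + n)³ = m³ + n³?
Substituting (4, 4) into the claim:
LHS = (4 + 4)³ = 512
RHS = 4³ + 4³ = 128

Since LHS ≠ RHS, this pair disproves the claim, and no lexicographically smaller pair (m ≤ n, integers ≥ 4) does.

For instance (4, 8) is also a counterexample (LHS = 1728, RHS = 576), but it's lexicographically larger.

Answer: (m, n) = (4, 4)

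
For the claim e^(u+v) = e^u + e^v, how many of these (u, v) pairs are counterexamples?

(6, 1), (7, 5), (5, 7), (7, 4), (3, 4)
Testing each pair:
(6, 1): LHS = e^7 ≈ 1097, RHS = e + e^6 ≈ 406.1 → counterexample
(7, 5): LHS = e^12 ≈ 162754.8, RHS = e^5 + e^7 ≈ 1245 → counterexample
(5, 7): LHS = e^12 ≈ 162754.8, RHS = e^5 + e^7 ≈ 1245 → counterexample
(7, 4): LHS = e^11 ≈ 59874.1, RHS = e^4 + e^7 ≈ 1151 → counterexample
(3, 4): LHS = e^7 ≈ 1097, RHS = e^3 + e^4 ≈ 74.68 → counterexample

That makes 5 counterexamples.

Answer: 5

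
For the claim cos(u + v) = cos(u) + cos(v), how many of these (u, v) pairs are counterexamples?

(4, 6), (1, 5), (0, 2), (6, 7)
Testing each pair:
(4, 6): LHS = cos(10) ≈ -0.8391, RHS = cos(4) + cos(6) ≈ 0.3065 → counterexample
(1, 5): LHS = cos(6) ≈ 0.9602, RHS = cos(5) + cos(1) ≈ 0.824 → counterexample
(0, 2): LHS = cos(2) ≈ -0.4161, RHS = cos(2) + 1 ≈ 0.5839 → counterexample
(6, 7): LHS = cos(13) ≈ 0.9074, RHS = cos(7) + cos(6) ≈ 1.714 → counterexample

That makes 4 counterexamples.

Answer: 4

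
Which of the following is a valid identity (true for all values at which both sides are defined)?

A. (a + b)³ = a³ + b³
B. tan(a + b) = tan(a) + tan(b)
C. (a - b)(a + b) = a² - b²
C

A: fails at (5, 8) — LHS = 2197, RHS = 637.
B: fails at (2, 5) — LHS = tan(7) ≈ 0.8714, RHS = tan(5) + tan(2) ≈ -5.566.
C: holds — e.g. at (5, 8), both sides equal -39.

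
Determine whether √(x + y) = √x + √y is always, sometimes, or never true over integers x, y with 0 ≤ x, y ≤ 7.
It holds at (x, y) = (3, 0) (both sides equal √(3) ≈ 1.732), but fails at (x, y) = (4, 2) (LHS = √(6) ≈ 2.449, RHS = √(2) + 2 ≈ 3.414).

Answer: Sometimes true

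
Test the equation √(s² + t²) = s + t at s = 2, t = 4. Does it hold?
Fails

Substituting s = 2, t = 4:

LHS = √(2² + 4²) = 2·√(5) ≈ 4.472
RHS = 2 + 4 = 6

LHS ≠ RHS, so the equation does not hold at this point.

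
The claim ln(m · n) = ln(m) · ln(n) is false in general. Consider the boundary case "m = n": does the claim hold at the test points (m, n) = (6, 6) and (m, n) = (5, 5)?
At (6, 6): LHS = ln(36) ≈ 3.584 ≠ RHS = ln(6)² ≈ 3.21
At (5, 5): LHS = ln(25) ≈ 3.219 ≠ RHS = ln(5)² ≈ 2.59

Answer: No, fails at both test points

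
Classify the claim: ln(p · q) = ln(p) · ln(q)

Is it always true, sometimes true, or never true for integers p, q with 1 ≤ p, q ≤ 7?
It holds at (p, q) = (1, 1) (both sides equal 0), but fails at (p, q) = (6, 5) (LHS = ln(30) ≈ 3.401, RHS = ln(5)·ln(6) ≈ 2.884).

Answer: Sometimes true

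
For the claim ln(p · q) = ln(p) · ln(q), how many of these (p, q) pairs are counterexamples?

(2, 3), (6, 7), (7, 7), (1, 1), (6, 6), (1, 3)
Testing each pair:
(2, 3): LHS = ln(6) ≈ 1.792, RHS = ln(2)·ln(3) ≈ 0.7615 → counterexample
(6, 7): LHS = ln(42) ≈ 3.738, RHS = ln(6)·ln(7) ≈ 3.487 → counterexample
(7, 7): LHS = ln(49) ≈ 3.892, RHS = ln(7)² ≈ 3.787 → counterexample
(1, 1): LHS = 0, RHS = 0 → satisfies claim
(6, 6): LHS = ln(36) ≈ 3.584, RHS = ln(6)² ≈ 3.21 → counterexample
(1, 3): LHS = ln(3) ≈ 1.099, RHS = 0 → counterexample

That makes 5 counterexamples.

Answer: 5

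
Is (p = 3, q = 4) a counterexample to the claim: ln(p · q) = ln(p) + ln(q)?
Substituting p = 3, q = 4:
LHS = ln(3 · 4) = ln(12) ≈ 2.485
RHS = ln(3) + ln(4) ≈ 2.485

The sides agree, so this pair does not disprove the claim.

Answer: No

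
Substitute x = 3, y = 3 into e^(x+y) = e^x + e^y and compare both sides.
LHS = e^(3+3) = e^6 ≈ 403.4
RHS = e^3 + e^3 = 2·e^3 ≈ 40.17

LHS ≠ RHS (they differ by about 363.3), so the equation does not hold here.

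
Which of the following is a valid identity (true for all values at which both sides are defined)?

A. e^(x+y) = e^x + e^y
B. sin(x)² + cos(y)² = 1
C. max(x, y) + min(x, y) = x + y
C

A: fails at (3, 3) — LHS = e^6 ≈ 403.4, RHS = 2·e^3 ≈ 40.17.
B: fails at (2, 4) — LHS = cos(4)² + sin(2)² ≈ 1.254, RHS = 1.
C: holds — e.g. at (1, 3), both sides equal 4.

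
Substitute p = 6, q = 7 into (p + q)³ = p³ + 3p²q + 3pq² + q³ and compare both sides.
LHS = (6 + 7)³ = 2197
RHS = 6³ + 3·6²·7 + 3·6·7² + 7³ = 2197

LHS = RHS: the two sides agree.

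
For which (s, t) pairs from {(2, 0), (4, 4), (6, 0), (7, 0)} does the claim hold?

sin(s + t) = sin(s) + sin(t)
Testing each pair:
(2, 0): LHS = sin(2) ≈ 0.9093, RHS = sin(2) ≈ 0.9093 → holds
(4, 4): LHS = sin(8) ≈ 0.9894, RHS = 2·sin(4) ≈ -1.514 → fails
(6, 0): LHS = sin(6) ≈ -0.2794, RHS = sin(6) ≈ -0.2794 → holds
(7, 0): LHS = sin(7) ≈ 0.657, RHS = sin(7) ≈ 0.657 → holds

3 of 4 pairs satisfy the claim.

Answer: (2, 0), (6, 0), (7, 0)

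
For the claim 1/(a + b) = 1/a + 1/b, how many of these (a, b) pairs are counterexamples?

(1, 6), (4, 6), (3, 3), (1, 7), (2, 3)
5

Testing each pair:
(1, 6): LHS = 1/7, RHS = 7/6 → counterexample
(4, 6): LHS = 1/10, RHS = 5/12 → counterexample
(3, 3): LHS = 1/6, RHS = 2/3 → counterexample
(1, 7): LHS = 1/8, RHS = 8/7 → counterexample
(2, 3): LHS = 1/5, RHS = 5/6 → counterexample

That makes 5 counterexamples.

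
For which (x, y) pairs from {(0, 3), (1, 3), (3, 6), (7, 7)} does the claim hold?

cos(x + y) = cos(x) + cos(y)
None

Testing each pair:
(0, 3): LHS = cos(3) ≈ -0.99, RHS = cos(3) + 1 ≈ 0.01001 → fails
(1, 3): LHS = cos(4) ≈ -0.6536, RHS = cos(3) + cos(1) ≈ -0.4497 → fails
(3, 6): LHS = cos(9) ≈ -0.9111, RHS = cos(3) + cos(6) ≈ -0.02982 → fails
(7, 7): LHS = cos(14) ≈ 0.1367, RHS = 2·cos(7) ≈ 1.508 → fails

No pair satisfies the claim.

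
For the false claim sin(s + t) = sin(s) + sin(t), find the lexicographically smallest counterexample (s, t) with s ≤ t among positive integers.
Substituting (1, 1) into the claim:
LHS = sin(1 + 1) = sin(2) ≈ 0.9093
RHS = sin(1) + sin(1) = 2·sin(1) ≈ 1.683

Since LHS ≠ RHS, this pair disproves the claim, and no lexicographically smaller pair (s ≤ t, positive integers) does.

For instance (7, 8) is also a counterexample (LHS = sin(15) ≈ 0.6503, RHS = sin(7) + sin(8) ≈ 1.646), but it's lexicographically larger.

Answer: (s, t) = (1, 1)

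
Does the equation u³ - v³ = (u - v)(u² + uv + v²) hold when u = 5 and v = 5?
Substituting u = 5, v = 5:

LHS = 5³ - 5³ = 0
RHS = (5 - 5)(5² + 5·5 + 5²) = 0

LHS = RHS, so the equation holds at this point.

Answer: Holds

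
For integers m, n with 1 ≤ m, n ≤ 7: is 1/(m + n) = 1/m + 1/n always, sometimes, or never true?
Never true

The claim fails for every pair in the range. For instance at (m, n) = (1, 7): LHS = 1/8, RHS = 8/7.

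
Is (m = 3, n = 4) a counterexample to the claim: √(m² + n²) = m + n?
Substituting m = 3, n = 4:
LHS = √(3² + 4²) = 5
RHS = 3 + 4 = 7

Since LHS ≠ RHS, this pair disproves the claim.

Answer: Yes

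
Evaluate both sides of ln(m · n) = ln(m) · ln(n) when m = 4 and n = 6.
LHS = ln(4 · 6) = ln(24) ≈ 3.178
RHS = ln(4) · ln(6) ≈ 2.484

LHS ≠ RHS (they differ by about 0.6941), so the equation does not hold here.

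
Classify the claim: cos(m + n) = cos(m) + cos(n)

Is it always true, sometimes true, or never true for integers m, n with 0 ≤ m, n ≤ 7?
Never true

The claim fails for every pair in the range. For instance at (m, n) = (5, 5): LHS = cos(10) ≈ -0.8391, RHS = 2·cos(5) ≈ 0.5673.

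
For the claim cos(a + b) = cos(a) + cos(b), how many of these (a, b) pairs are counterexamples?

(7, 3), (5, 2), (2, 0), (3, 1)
4

Testing each pair:
(7, 3): LHS = cos(10) ≈ -0.8391, RHS = cos(3) + cos(7) ≈ -0.2361 → counterexample
(5, 2): LHS = cos(7) ≈ 0.7539, RHS = cos(2) + cos(5) ≈ -0.1325 → counterexample
(2, 0): LHS = cos(2) ≈ -0.4161, RHS = cos(2) + 1 ≈ 0.5839 → counterexample
(3, 1): LHS = cos(4) ≈ -0.6536, RHS = cos(3) + cos(1) ≈ -0.4497 → counterexample

That makes 4 counterexamples.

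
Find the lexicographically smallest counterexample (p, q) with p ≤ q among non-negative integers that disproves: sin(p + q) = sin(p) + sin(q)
(p, q) = (1, 1)

Substituting (1, 1) into the claim:
LHS = sin(1 + 1) = sin(2) ≈ 0.9093
RHS = sin(1) + sin(1) = 2·sin(1) ≈ 1.683

Since LHS ≠ RHS, this pair disproves the claim, and no lexicographically smaller pair (p ≤ q, non-negative integers) does.

For instance (6, 7) is also a counterexample (LHS = sin(13) ≈ 0.4202, RHS = sin(6) + sin(7) ≈ 0.3776), but it's lexicographically larger.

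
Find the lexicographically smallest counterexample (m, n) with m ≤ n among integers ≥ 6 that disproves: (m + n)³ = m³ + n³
(m, n) = (6, 6)

Substituting (6, 6) into the claim:
LHS = (6 + 6)³ = 1728
RHS = 6³ + 6³ = 432

Since LHS ≠ RHS, this pair disproves the claim, and no lexicographically smaller pair (m ≤ n, integers ≥ 6) does.

For instance (7, 13) is also a counterexample (LHS = 8000, RHS = 2540), but it's lexicographically larger.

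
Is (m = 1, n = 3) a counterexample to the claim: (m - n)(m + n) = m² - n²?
No

Substituting m = 1, n = 3:
LHS = (1 - 3)(1 + 3) = -8
RHS = 1² - 3² = -8

The sides agree, so this pair does not disprove the claim.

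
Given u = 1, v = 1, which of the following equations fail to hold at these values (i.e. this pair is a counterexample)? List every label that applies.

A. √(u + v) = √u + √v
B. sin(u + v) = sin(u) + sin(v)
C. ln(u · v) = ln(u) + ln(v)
Evaluating each claim at the given values:
A. LHS = √(2) ≈ 1.414, RHS = 2 → fails here (LHS ≠ RHS)
B. LHS = sin(2) ≈ 0.9093, RHS = 2·sin(1) ≈ 1.683 → fails here (LHS ≠ RHS)
C. LHS = 0, RHS = 0 → holds here (LHS = RHS)

Answer: A, B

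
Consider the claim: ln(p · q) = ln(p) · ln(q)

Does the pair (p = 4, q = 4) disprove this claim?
Yes

Substituting p = 4, q = 4:
LHS = ln(4 · 4) = ln(16) ≈ 2.773
RHS = ln(4) · ln(4) = ln(4)² ≈ 1.922

Since LHS ≠ RHS, this pair disproves the claim.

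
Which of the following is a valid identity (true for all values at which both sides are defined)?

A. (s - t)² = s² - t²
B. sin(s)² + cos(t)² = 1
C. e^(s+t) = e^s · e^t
C

A: fails at (2, 3) — LHS = 1, RHS = -5.
B: fails at (1, 2) — LHS = cos(2)² + sin(1)² ≈ 0.8813, RHS = 1.
C: holds — e.g. at (2, 2), both sides equal e^4 ≈ 54.6.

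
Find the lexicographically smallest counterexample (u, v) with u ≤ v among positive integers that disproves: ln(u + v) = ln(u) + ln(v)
Substituting (1, 1) into the claim:
LHS = ln(1 + 1) = ln(2) ≈ 0.6931
RHS = ln(1) + ln(1) = 0

Since LHS ≠ RHS, this pair disproves the claim, and no lexicographically smaller pair (u ≤ v, positive integers) does.

For instance (4, 5) is also a counterexample (LHS = ln(9) ≈ 2.197, RHS = ln(4) + ln(5) ≈ 2.996), but it's lexicographically larger.

Answer: (u, v) = (1, 1)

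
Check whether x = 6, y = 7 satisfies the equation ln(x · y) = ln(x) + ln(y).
Substituting x = 6, y = 7:

LHS = ln(6 · 7) = ln(42) ≈ 3.738
RHS = ln(6) + ln(7) ≈ 3.738

LHS = RHS, so the equation holds at this point.

Answer: Holds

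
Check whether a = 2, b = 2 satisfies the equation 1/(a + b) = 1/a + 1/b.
Fails

Substituting a = 2, b = 2:

LHS = 1/(2 + 2) = 1/4
RHS = 1/2 + 1/2 = 1

LHS ≠ RHS, so the equation does not hold at this point.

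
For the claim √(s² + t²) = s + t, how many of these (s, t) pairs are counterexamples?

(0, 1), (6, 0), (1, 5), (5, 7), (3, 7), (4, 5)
4

Testing each pair:
(0, 1): LHS = 1, RHS = 1 → satisfies claim
(6, 0): LHS = 6, RHS = 6 → satisfies claim
(1, 5): LHS = √(26) ≈ 5.099, RHS = 6 → counterexample
(5, 7): LHS = √(74) ≈ 8.602, RHS = 12 → counterexample
(3, 7): LHS = √(58) ≈ 7.616, RHS = 10 → counterexample
(4, 5): LHS = √(41) ≈ 6.403, RHS = 9 → counterexample

That makes 4 counterexamples.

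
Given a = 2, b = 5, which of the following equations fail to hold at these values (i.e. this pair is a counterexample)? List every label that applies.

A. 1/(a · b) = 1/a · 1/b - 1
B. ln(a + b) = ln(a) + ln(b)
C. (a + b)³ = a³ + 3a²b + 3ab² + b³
Evaluating each claim at the given values:
A. LHS = 1/10, RHS = -9/10 → fails here (LHS ≠ RHS)
B. LHS = ln(7) ≈ 1.946, RHS = ln(2) + ln(5) ≈ 2.303 → fails here (LHS ≠ RHS)
C. LHS = 343, RHS = 343 → holds here (LHS = RHS)

Answer: A, B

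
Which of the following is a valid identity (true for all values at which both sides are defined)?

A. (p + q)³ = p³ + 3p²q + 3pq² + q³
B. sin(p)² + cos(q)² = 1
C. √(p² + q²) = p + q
A: holds — e.g. at (4, 6), both sides equal 1000.
B: fails at (2, 5) — LHS = cos(5)² + sin(2)² ≈ 0.9073, RHS = 1.
C: fails at (2, 5) — LHS = √(29) ≈ 5.385, RHS = 7.

Answer: A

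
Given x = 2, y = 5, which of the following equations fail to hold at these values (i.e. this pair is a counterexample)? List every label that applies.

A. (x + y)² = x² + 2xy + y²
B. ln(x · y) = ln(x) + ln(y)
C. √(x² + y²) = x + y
C

Evaluating each claim at the given values:
A. LHS = 49, RHS = 49 → holds here (LHS = RHS)
B. LHS = ln(10) ≈ 2.303, RHS = ln(2) + ln(5) ≈ 2.303 → holds here (LHS = RHS)
C. LHS = √(29) ≈ 5.385, RHS = 7 → fails here (LHS ≠ RHS)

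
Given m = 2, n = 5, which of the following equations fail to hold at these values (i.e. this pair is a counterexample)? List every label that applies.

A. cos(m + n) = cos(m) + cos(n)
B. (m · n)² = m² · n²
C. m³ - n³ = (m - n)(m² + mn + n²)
A

Evaluating each claim at the given values:
A. LHS = cos(7) ≈ 0.7539, RHS = cos(2) + cos(5) ≈ -0.1325 → fails here (LHS ≠ RHS)
B. LHS = 100, RHS = 100 → holds here (LHS = RHS)
C. LHS = -117, RHS = -117 → holds here (LHS = RHS)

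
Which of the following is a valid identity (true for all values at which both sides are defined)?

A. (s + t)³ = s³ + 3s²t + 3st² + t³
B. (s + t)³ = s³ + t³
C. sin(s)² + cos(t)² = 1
A: holds — e.g. at (2, 4), both sides equal 216.
B: fails at (5, 5) — LHS = 1000, RHS = 250.
C: fails at (2, 3) — LHS = sin(2)² + cos(3)² ≈ 1.807, RHS = 1.

Answer: A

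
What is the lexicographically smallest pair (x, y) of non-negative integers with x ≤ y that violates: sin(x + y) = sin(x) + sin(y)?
(x, y) = (1, 1)

At (0, 1): both sides equal sin(1) ≈ 0.8415, so it holds there.
At (0, 2): both sides equal sin(2) ≈ 0.9093, so it holds there.

Substituting (1, 1) into the claim:
LHS = sin(1 + 1) = sin(2) ≈ 0.9093
RHS = sin(1) + sin(1) = 2·sin(1) ≈ 1.683

Since LHS ≠ RHS, this pair disproves the claim, and no lexicographically smaller pair (x ≤ y, non-negative integers) does.

For instance (1, 3) is also a counterexample (LHS = sin(4) ≈ -0.7568, RHS = sin(3) + sin(1) ≈ 0.9826), but it's lexicographically larger.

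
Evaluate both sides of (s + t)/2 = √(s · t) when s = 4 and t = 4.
LHS = (4 + 4)/2 = 4
RHS = √(4 · 4) = 4

LHS = RHS: the two sides agree.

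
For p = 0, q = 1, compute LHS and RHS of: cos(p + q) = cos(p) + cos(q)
LHS = cos(0 + 1) = cos(1) ≈ 0.5403
RHS = cos(0) + cos(1) = cos(1) + 1 ≈ 1.54

LHS ≠ RHS (they differ by about 1), so the equation does not hold here.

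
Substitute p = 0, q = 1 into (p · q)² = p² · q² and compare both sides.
LHS = (0 · 1)² = 0
RHS = 0² · 1² = 0

LHS = RHS: the two sides agree.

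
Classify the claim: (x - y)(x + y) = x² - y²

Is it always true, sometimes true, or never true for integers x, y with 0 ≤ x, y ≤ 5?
The identity holds for every pair in the range. For instance at (x, y) = (4, 4): both sides equal 0.

Answer: Always true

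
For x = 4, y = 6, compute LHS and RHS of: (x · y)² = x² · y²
LHS = (4 · 6)² = 576
RHS = 4² · 6² = 576

LHS = RHS: the two sides agree.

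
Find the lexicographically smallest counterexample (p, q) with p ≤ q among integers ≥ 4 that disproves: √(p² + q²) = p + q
Substituting (4, 4) into the claim:
LHS = √(4² + 4²) = 4·√(2) ≈ 5.657
RHS = 4 + 4 = 8

Since LHS ≠ RHS, this pair disproves the claim, and no lexicographically smaller pair (p ≤ q, integers ≥ 4) does.

For instance (5, 7) is also a counterexample (LHS = √(74) ≈ 8.602, RHS = 12), but it's lexicographically larger.

Answer: (p, q) = (4, 4)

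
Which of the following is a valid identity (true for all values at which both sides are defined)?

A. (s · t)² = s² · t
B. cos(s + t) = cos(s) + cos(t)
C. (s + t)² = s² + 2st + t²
A: fails at (3, 5) — LHS = 225, RHS = 45.
B: fails at (2, 7) — LHS = cos(9) ≈ -0.9111, RHS = cos(2) + cos(7) ≈ 0.3378.
C: holds — e.g. at (1, 2), both sides equal 9.

Answer: C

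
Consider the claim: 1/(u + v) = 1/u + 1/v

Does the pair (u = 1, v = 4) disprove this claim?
Substituting u = 1, v = 4:
LHS = 1/(1 + 4) = 1/5
RHS = 1/1 + 1/4 = 5/4

Since LHS ≠ RHS, this pair disproves the claim.

Answer: Yes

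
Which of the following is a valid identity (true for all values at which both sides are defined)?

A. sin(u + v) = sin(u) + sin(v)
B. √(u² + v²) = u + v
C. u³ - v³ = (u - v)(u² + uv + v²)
A: fails at (2, 4) — LHS = sin(6) ≈ -0.2794, RHS = sin(4) + sin(2) ≈ 0.1525.
B: fails at (1, 5) — LHS = √(26) ≈ 5.099, RHS = 6.
C: holds — e.g. at (2, 5), both sides equal -117.

Answer: C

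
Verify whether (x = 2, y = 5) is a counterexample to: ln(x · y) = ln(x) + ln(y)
No

Substituting x = 2, y = 5:
LHS = ln(2 · 5) = ln(10) ≈ 2.303
RHS = ln(2) + ln(5) ≈ 2.303

The sides agree, so this pair does not disprove the claim.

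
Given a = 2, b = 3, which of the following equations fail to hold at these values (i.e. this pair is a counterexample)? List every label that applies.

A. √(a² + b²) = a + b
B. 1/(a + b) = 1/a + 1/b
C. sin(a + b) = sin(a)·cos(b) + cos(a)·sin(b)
Evaluating each claim at the given values:
A. LHS = √(13) ≈ 3.606, RHS = 5 → fails here (LHS ≠ RHS)
B. LHS = 1/5, RHS = 5/6 → fails here (LHS ≠ RHS)
C. LHS = sin(5) ≈ -0.9589, RHS = sin(2)·cos(3) + sin(3)·cos(2) ≈ -0.9589 → holds here (LHS = RHS)

Answer: A, B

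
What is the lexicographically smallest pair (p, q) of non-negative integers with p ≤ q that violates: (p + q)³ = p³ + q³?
Substituting (1, 1) into the claim:
LHS = (1 + 1)³ = 8
RHS = 1³ + 1³ = 2

Since LHS ≠ RHS, this pair disproves the claim, and no lexicographically smaller pair (p ≤ q, non-negative integers) does.

For instance (1, 4) is also a counterexample (LHS = 125, RHS = 65), but it's lexicographically larger.

Answer: (p, q) = (1, 1)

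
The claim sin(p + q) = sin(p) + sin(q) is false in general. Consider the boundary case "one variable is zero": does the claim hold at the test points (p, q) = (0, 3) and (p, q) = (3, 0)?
Yes, holds at both test points

At (0, 3): LHS = sin(3) ≈ 0.1411, RHS = sin(3) ≈ 0.1411 → equal
At (3, 0): LHS = sin(3) ≈ 0.1411, RHS = sin(3) ≈ 0.1411 → equal

So the claim does hold at both of these boundary points, even though it is not an identity.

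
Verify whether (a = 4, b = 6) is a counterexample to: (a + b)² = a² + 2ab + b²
Substituting a = 4, b = 6:
LHS = (4 + 6)² = 100
RHS = 4² + 2·4·6 + 6² = 100

The sides agree, so this pair does not disprove the claim.

Answer: No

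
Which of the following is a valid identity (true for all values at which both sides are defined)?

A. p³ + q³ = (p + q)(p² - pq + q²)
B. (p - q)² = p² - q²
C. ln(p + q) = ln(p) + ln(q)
A

A: holds — e.g. at (6, 7), both sides equal 559.
B: fails at (2, 4) — LHS = 4, RHS = -12.
C: fails at (5, 8) — LHS = ln(13) ≈ 2.565, RHS = ln(5) + ln(8) ≈ 3.689.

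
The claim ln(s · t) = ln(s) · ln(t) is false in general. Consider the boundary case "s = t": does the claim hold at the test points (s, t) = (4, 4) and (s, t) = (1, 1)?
Only at (1, 1)

At (4, 4): LHS = ln(16) ≈ 2.773 ≠ RHS = ln(4)² ≈ 1.922
At (1, 1): LHS = 0, RHS = 0 → equal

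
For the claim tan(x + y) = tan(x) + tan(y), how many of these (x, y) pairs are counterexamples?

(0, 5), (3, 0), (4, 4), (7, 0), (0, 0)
1

Testing each pair:
(0, 5): LHS = tan(5) ≈ -3.381, RHS = tan(5) ≈ -3.381 → satisfies claim
(3, 0): LHS = tan(3) ≈ -0.1425, RHS = tan(3) ≈ -0.1425 → satisfies claim
(4, 4): LHS = tan(8) ≈ -6.8, RHS = 2·tan(4) ≈ 2.316 → counterexample
(7, 0): LHS = tan(7) ≈ 0.8714, RHS = tan(7) ≈ 0.8714 → satisfies claim
(0, 0): LHS = 0, RHS = 0 → satisfies claim

That makes 1 counterexample.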